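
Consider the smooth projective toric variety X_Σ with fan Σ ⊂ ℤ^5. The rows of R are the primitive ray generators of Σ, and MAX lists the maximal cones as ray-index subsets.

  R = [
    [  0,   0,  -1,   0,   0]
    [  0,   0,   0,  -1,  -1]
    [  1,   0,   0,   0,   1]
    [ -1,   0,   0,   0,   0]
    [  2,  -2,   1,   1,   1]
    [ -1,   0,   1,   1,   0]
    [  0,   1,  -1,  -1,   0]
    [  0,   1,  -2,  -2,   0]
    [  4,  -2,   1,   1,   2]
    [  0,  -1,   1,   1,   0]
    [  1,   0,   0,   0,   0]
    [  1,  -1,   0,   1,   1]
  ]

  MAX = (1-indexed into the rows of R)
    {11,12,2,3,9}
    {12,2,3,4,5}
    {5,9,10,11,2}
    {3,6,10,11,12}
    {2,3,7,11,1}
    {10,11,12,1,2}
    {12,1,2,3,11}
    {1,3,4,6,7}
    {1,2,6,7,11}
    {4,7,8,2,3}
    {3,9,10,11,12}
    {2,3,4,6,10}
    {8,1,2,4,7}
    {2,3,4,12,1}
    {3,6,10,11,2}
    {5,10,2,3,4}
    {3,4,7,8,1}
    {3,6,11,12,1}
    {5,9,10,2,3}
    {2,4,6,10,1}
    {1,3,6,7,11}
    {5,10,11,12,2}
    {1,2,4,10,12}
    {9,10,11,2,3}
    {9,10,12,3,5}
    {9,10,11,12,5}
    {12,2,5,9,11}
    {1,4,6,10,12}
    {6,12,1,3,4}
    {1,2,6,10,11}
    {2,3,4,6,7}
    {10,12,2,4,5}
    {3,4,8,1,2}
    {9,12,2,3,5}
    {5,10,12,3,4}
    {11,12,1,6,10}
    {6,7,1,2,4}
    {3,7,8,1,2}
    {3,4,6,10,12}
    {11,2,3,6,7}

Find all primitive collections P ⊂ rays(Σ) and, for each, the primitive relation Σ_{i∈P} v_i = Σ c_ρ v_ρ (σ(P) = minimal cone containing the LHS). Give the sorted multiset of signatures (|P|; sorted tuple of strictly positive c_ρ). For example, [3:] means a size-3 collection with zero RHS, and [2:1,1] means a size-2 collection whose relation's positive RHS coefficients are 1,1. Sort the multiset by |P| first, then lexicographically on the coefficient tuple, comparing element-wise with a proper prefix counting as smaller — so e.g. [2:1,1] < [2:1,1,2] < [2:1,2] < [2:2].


23 minimal non-faces of Δ(Σ) (on 12 rays):

  {4,11}:  v_{4} + v_{11} = 0 — sig = [2:]
  {7,10}:  v_{7} + v_{10} = 0 — sig = [2:]
  {4,9}:  v_{4} + v_{9} = v_{3} + v_{5} — sig = [2:1,1]
  {6,8}:  v_{6} + v_{8} = v_{4} + v_{7} — sig = [2:1,1]
  {7,12}:  v_{7} + v_{12} = v_{1} + v_{3} — sig = [2:1,1]
  {5,7}:  v_{5} + v_{7} = v_{2} + v_{3} + v_{12} — sig = [2:1,1,1]
  {8,10}:  v_{8} + v_{10} = v_{1} + v_{2} + v_{3} + v_{4} — sig = [2:1,1,1,1]
  {8,11}:  v_{8} + v_{11} = v_{1} + v_{2} + v_{3} + v_{7} — sig = [2:1,1,1,1]
  {1,9}:  v_{1} + v_{9} = v_{2} + v_{3} + v_{11} + 2·v_{12} — sig = [2:1,1,1,2]
  {7,9}:  v_{7} + v_{9} = v_{2} + 2·v_{3} + v_{11} + v_{12} — sig = [2:1,1,1,2]
  {5,8}:  v_{5} + v_{8} = v_{1} + 2·v_{2} + 2·v_{3} + v_{4} + v_{12} — sig = [2:1,1,1,2,2]
  {8,12}:  v_{8} + v_{12} = 2·v_{1} + v_{2} + 2·v_{3} + v_{4} — sig = [2:1,1,2,2]
  {8,9}:  v_{8} + v_{9} = v_{1} + 2·v_{2} + 3·v_{3} + v_{12} — sig = [2:1,1,2,3]
  {1,5}:  v_{1} + v_{5} = v_{2} + 2·v_{12} — sig = [2:1,2]
  {5,6}:  v_{5} + v_{6} = v_{3} + 2·v_{10} — sig = [2:1,2]
  {6,9}:  v_{6} + v_{9} = 2·v_{3} + 2·v_{10} + v_{11} — sig = [2:1,2,2]
  {1,3,10}:  v_{1} + v_{3} + v_{10} = v_{12} — sig = [3:1]
  {2,6,12}:  v_{2} + v_{6} + v_{12} = v_{10} — sig = [3:1]
  {3,5,11}:  v_{3} + v_{5} + v_{11} = v_{9} — sig = [3:1]
  {1,2,3,6}:  v_{1} + v_{2} + v_{3} + v_{6} = 0 — sig = [4:]
  {2,3,10,12}:  v_{2} + v_{3} + v_{10} + v_{12} = v_{5} — sig = [4:1]
  {2,9,10,12}:  v_{2} + v_{9} + v_{10} + v_{12} = 2·v_{5} + v_{11} — sig = [4:1,2]
  {1,2,3,4,7}:  v_{1} + v_{2} + v_{3} + v_{4} + v_{7} = v_{8} — sig = [5:1]

so the primitive-relation signature multiset is
    |P|=2: 16 collections, coeffs (), (), (1,1), (1,1), (1,1), (1,1,1), (1,1,1,1), (1,1,1,1), (1,1,1,2), (1,1,1,2), (1,1,1,2,2), (1,1,2,2), (1,1,2,3), (1,2), (1,2), (1,2,2)
    |P|=3: 3 collections, coeffs (1), (1), (1)
    |P|=4: 3 collections, coeffs (), (1), (1,2)
    |P|=5: 1 collection, coeffs (1)


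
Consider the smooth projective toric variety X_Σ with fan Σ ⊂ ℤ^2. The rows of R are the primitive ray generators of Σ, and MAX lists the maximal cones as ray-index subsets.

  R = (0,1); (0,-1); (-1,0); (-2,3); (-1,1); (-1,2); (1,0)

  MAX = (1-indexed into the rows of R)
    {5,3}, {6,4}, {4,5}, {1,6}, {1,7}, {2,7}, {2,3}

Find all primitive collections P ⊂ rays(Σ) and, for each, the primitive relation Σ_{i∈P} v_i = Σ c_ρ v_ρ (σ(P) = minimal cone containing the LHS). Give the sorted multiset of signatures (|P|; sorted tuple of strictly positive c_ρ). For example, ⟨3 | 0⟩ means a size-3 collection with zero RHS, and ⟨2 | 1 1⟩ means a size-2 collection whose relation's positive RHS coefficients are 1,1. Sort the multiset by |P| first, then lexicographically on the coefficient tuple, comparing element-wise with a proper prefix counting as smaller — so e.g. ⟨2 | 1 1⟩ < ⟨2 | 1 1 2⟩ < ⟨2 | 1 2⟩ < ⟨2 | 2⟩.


Primitive collections (14):

  {1,2}:  v_{1} + v_{2} = 0 — sig = ⟨2 | 0⟩
  {3,7}:  v_{3} + v_{7} = 0 — sig = ⟨2 | 0⟩
  {1,3}:  v_{1} + v_{3} = v_{5} — sig = ⟨2 | 1⟩
  {1,5}:  v_{1} + v_{5} = v_{6} — sig = ⟨2 | 1⟩
  {2,5}:  v_{2} + v_{5} = v_{3} — sig = ⟨2 | 1⟩
  {2,6}:  v_{2} + v_{6} = v_{5} — sig = ⟨2 | 1⟩
  {5,6}:  v_{5} + v_{6} = v_{4} — sig = ⟨2 | 1⟩
  {5,7}:  v_{5} + v_{7} = v_{1} — sig = ⟨2 | 1⟩
  {4,7}:  v_{4} + v_{7} = v_{1} + v_{6} — sig = ⟨2 | 1 1⟩
  {1,4}:  v_{1} + v_{4} = 2·v_{6} — sig = ⟨2 | 2⟩
  {2,4}:  v_{2} + v_{4} = 2·v_{5} — sig = ⟨2 | 2⟩
  {3,6}:  v_{3} + v_{6} = 2·v_{5} — sig = ⟨2 | 2⟩
  {6,7}:  v_{6} + v_{7} = 2·v_{1} — sig = ⟨2 | 2⟩
  {3,4}:  v_{3} + v_{4} = 3·v_{5} — sig = ⟨2 | 3⟩

Sorted signature multiset PRS(X):
{ ⟨2 | 0⟩ ×2,  ⟨2 | 1⟩ ×6,  ⟨2 | 1 1⟩,  ⟨2 | 2⟩ ×4,  ⟨2 | 3⟩ }


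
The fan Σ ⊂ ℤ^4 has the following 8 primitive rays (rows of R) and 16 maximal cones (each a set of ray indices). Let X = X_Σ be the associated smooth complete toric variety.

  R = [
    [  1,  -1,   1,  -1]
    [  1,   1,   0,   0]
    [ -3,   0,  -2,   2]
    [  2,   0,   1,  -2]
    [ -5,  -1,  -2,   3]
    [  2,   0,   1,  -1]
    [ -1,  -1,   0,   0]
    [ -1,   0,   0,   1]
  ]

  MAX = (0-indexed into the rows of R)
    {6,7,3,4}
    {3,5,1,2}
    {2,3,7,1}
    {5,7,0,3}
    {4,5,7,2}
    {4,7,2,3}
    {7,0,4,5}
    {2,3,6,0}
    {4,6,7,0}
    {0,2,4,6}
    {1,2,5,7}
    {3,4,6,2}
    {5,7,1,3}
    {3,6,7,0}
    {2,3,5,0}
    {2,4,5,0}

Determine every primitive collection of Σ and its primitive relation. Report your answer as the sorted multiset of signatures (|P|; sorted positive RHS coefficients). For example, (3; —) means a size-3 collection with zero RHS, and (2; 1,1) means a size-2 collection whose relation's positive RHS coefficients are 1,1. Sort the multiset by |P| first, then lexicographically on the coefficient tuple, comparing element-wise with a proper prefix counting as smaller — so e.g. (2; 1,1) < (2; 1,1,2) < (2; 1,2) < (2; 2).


The 9 primitive collections of Σ (r=8, n=4):

  P = {1,6}:  v_{1} + v_{6} = 0  so sig = (2; —)
  P = {0,1}:  v_{0} + v_{1} = v_{5}  so sig = (2; 1)
  P = {5,6}:  v_{5} + v_{6} = v_{0}  so sig = (2; 1)
  P = {1,4}:  v_{1} + v_{4} = v_{2} + v_{7}  so sig = (2; 1,1)
  P = {2,6,7}:  v_{2} + v_{6} + v_{7} = v_{4}  so sig = (3; 1)
  P = {3,4,5}:  v_{3} + v_{4} + v_{5} = v_{6}  so sig = (3; 1)
  P = {0,2,7}:  v_{0} + v_{2} + v_{7} = v_{4} + v_{5}  so sig = (3; 1,1)
  P = {0,3,4}:  v_{0} + v_{3} + v_{4} = 2·v_{6}  so sig = (3; 2)
  P = {2,3,5,7}:  v_{2} + v_{3} + v_{5} + v_{7} = 0  so sig = (4; —)

Sorted signature multiset PRS(X):
[(2; —), (2; 1), (2; 1), (2; 1,1), (3; 1), (3; 1), (3; 1,1), (3; 2), (4; —)]


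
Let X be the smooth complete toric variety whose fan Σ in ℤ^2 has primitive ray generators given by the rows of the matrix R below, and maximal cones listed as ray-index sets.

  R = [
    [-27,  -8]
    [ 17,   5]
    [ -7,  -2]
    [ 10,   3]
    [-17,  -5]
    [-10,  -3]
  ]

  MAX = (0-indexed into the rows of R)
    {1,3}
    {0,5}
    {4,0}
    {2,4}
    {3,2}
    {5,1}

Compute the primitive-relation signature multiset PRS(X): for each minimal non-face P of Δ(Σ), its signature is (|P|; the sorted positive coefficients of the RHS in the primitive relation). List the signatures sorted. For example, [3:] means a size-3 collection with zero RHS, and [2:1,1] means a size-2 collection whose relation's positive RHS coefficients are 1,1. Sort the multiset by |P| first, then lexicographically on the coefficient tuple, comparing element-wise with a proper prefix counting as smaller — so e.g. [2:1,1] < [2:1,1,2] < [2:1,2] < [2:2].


Σ has 9 primitive collections:

  P={1,4}:  v_{1} + v_{4} = 0  →  sig = [2:]
  P={3,5}:  v_{3} + v_{5} = 0  →  sig = [2:]
  P={0,1}:  v_{0} + v_{1} = v_{5}  →  sig = [2:1]
  P={0,3}:  v_{0} + v_{3} = v_{4}  →  sig = [2:1]
  P={1,2}:  v_{1} + v_{2} = v_{3}  →  sig = [2:1]
  P={2,5}:  v_{2} + v_{5} = v_{4}  →  sig = [2:1]
  P={3,4}:  v_{3} + v_{4} = v_{2}  →  sig = [2:1]
  P={4,5}:  v_{4} + v_{5} = v_{0}  →  sig = [2:1]
  P={0,2}:  v_{0} + v_{2} = 2·v_{4}  →  sig = [2:2]

Hence PRS(X_Σ) =
[[2:], [2:], [2:1], [2:1], [2:1], [2:1], [2:1], [2:1], [2:2]]


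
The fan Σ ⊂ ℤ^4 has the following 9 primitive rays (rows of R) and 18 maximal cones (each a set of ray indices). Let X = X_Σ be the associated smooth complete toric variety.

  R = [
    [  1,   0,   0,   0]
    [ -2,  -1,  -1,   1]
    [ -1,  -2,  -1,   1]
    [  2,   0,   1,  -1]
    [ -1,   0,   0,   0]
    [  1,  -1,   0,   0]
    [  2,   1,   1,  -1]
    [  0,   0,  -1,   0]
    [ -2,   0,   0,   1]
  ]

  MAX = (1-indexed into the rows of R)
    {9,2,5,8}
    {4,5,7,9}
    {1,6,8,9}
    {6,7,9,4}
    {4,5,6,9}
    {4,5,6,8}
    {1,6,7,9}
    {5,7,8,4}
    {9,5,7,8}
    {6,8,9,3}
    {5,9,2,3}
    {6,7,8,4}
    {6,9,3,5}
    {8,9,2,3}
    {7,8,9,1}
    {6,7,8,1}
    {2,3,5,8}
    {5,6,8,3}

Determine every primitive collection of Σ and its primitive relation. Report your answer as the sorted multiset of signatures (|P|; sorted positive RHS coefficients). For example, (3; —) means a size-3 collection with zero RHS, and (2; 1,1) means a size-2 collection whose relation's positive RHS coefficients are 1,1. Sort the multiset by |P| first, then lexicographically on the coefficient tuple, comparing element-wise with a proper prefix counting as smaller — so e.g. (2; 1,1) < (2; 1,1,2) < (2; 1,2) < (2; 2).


Minimal non-faces — 14 found among 9 rays, 18 max cones:

  P = {1,5}:  v_{1} + v_{5} = 0 — sig = (2; —)
  P = {2,7}:  v_{2} + v_{7} = 0 — sig = (2; —)
  P = {2,6}:  v_{2} + v_{6} = v_{3} — sig = (2; 1)
  P = {3,7}:  v_{3} + v_{7} = v_{6} — sig = (2; 1)
  P = {1,4}:  v_{1} + v_{4} = v_{6} + v_{7} — sig = (2; 1,1)
  P = {2,4}:  v_{2} + v_{4} = v_{5} + v_{6} — sig = (2; 1,1)
  P = {1,2}:  v_{1} + v_{2} = v_{6} + v_{8} + v_{9} — sig = (2; 1,1,1)
  P = {1,3}:  v_{1} + v_{3} = 2·v_{6} + v_{8} + v_{9} — sig = (2; 1,1,2)
  P = {3,4}:  v_{3} + v_{4} = v_{5} + 2·v_{6} — sig = (2; 1,2)
  P = {4,8,9}:  v_{4} + v_{8} + v_{9} = 0 — sig = (3; —)
  P = {5,6,7}:  v_{5} + v_{6} + v_{7} = v_{4} — sig = (3; 1)
  P = {5,6,8,9}:  v_{5} + v_{6} + v_{8} + v_{9} = v_{2} — sig = (4; 1)
  P = {6,7,8,9}:  v_{6} + v_{7} + v_{8} + v_{9} = v_{1} — sig = (4; 1)
  P = {3,5,8,9}:  v_{3} + v_{5} + v_{8} + v_{9} = 2·v_{2} — sig = (4; 2)

Hence PRS(X_Σ) =
[(2; —), (2; —), (2; 1), (2; 1), (2; 1,1), (2; 1,1), (2; 1,1,1), (2; 1,1,2), (2; 1,2), (3; —), (3; 1), (4; 1), (4; 1), (4; 2)]


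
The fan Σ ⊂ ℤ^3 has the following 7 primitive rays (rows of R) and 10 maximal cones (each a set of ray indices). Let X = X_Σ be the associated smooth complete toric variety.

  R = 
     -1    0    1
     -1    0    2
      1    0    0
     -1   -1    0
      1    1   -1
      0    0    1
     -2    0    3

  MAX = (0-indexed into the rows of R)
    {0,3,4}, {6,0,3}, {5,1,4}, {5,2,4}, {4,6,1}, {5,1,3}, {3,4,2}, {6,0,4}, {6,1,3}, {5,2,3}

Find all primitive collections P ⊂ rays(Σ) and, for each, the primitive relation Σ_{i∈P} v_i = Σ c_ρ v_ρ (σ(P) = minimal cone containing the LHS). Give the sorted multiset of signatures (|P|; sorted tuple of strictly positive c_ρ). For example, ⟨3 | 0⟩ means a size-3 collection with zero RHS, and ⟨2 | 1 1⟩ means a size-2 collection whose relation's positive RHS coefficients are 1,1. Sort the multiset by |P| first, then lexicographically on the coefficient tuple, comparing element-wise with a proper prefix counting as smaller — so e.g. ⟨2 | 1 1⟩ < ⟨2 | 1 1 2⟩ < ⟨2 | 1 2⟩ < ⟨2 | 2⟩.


Δ(Σ) — 7 vertices, 9 min non-faces:

  P = {0,1}:  v_{0} + v_{1} = v_{6}  ⟹  sig = ⟨2 | 1⟩
  P = {0,2}:  v_{0} + v_{2} = v_{5}  ⟹  sig = ⟨2 | 1⟩
  P = {0,5}:  v_{0} + v_{5} = v_{1}  ⟹  sig = ⟨2 | 1⟩
  P = {2,6}:  v_{2} + v_{6} = v_{1} + v_{5}  ⟹  sig = ⟨2 | 1 1⟩
  P = {1,2}:  v_{1} + v_{2} = 2·v_{5}  ⟹  sig = ⟨2 | 2⟩
  P = {5,6}:  v_{5} + v_{6} = 2·v_{1}  ⟹  sig = ⟨2 | 2⟩
  P = {3,4,5}:  v_{3} + v_{4} + v_{5} = 0  ⟹  sig = ⟨3 | 0⟩
  P = {1,3,4}:  v_{1} + v_{3} + v_{4} = v_{0}  ⟹  sig = ⟨3 | 1⟩
  P = {3,4,6}:  v_{3} + v_{4} + v_{6} = 2·v_{0}  ⟹  sig = ⟨3 | 2⟩

so the primitive-relation signature multiset is
    ⟨2 | 1⟩
    ⟨2 | 1⟩
    ⟨2 | 1⟩
    ⟨2 | 1 1⟩
    ⟨2 | 2⟩
    ⟨2 | 2⟩
    ⟨3 | 0⟩
    ⟨3 | 1⟩
    ⟨3 | 2⟩


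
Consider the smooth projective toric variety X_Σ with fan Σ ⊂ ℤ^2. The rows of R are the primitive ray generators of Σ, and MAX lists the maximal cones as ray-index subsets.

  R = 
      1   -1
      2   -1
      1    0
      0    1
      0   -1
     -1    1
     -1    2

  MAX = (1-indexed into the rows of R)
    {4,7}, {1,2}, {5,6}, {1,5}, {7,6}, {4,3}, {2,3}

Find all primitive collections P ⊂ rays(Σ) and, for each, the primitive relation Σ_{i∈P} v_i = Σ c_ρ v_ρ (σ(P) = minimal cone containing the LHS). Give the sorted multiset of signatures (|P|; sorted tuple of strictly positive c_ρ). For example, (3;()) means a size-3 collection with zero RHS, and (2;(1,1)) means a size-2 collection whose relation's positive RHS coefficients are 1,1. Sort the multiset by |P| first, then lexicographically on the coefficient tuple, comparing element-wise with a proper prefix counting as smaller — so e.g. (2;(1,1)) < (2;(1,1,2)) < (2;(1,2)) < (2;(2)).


14 collections generate NE(X_Σ); each relation:

  • {1,6}:  v_{1} + v_{6} = 0 ; sig = (2;())
  • {4,5}:  v_{4} + v_{5} = 0 ; sig = (2;())
  • {1,3}:  v_{1} + v_{3} = v_{2} ; sig = (2;(1))
  • {1,4}:  v_{1} + v_{4} = v_{3} ; sig = (2;(1))
  • {1,7}:  v_{1} + v_{7} = v_{4} ; sig = (2;(1))
  • {2,6}:  v_{2} + v_{6} = v_{3} ; sig = (2;(1))
  • {3,5}:  v_{3} + v_{5} = v_{1} ; sig = (2;(1))
  • {3,6}:  v_{3} + v_{6} = v_{4} ; sig = (2;(1))
  • {4,6}:  v_{4} + v_{6} = v_{7} ; sig = (2;(1))
  • {5,7}:  v_{5} + v_{7} = v_{6} ; sig = (2;(1))
  • {2,7}:  v_{2} + v_{7} = v_{3} + v_{4} ; sig = (2;(1,1))
  • {2,4}:  v_{2} + v_{4} = 2·v_{3} ; sig = (2;(2))
  • {2,5}:  v_{2} + v_{5} = 2·v_{1} ; sig = (2;(2))
  • {3,7}:  v_{3} + v_{7} = 2·v_{4} ; sig = (2;(2))

Signatures (|P|; sorted positive RHS coefficients), sorted:
[(2;()), (2;()), (2;(1)), (2;(1)), (2;(1)), (2;(1)), (2;(1)), (2;(1)), (2;(1)), (2;(1)), (2;(1,1)), (2;(2)), (2;(2)), (2;(2))]


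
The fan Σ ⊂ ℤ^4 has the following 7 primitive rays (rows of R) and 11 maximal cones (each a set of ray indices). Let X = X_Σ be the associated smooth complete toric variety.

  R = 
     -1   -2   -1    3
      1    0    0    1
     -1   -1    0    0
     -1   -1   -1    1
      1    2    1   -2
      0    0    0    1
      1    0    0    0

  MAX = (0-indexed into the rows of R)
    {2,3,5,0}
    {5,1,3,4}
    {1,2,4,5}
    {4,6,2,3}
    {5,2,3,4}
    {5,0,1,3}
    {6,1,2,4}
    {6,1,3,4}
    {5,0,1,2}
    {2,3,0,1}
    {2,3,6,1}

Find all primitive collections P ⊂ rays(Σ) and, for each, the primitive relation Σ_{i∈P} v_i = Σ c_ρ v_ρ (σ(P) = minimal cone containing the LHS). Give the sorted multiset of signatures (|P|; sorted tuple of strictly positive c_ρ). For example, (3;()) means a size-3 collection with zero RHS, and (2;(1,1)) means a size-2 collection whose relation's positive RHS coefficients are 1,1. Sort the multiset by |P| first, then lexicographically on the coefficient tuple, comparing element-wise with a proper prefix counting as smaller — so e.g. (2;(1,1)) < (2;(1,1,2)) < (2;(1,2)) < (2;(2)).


The 5 primitive collections of Σ (r=7, n=4):

  {0,4}:  v_{0} + v_{4} = v_{5}  →  sig = (2;(1))
  {5,6}:  v_{5} + v_{6} = v_{1}  →  sig = (2;(1))
  {0,6}:  v_{0} + v_{6} = 2·v_{1} + v_{2} + v_{3}  →  sig = (2;(1,1,2))
  {1,2,3,4}:  v_{1} + v_{2} + v_{3} + v_{4} = 0  →  sig = (4;())
  {1,2,3,5}:  v_{1} + v_{2} + v_{3} + v_{5} = v_{0}  →  sig = (4;(1))

Sorted signature multiset PRS(X):
    |P|=2: 3 collections, coeffs (1), (1), (1,1,2)
    |P|=4: 2 collections, coeffs (), (1)


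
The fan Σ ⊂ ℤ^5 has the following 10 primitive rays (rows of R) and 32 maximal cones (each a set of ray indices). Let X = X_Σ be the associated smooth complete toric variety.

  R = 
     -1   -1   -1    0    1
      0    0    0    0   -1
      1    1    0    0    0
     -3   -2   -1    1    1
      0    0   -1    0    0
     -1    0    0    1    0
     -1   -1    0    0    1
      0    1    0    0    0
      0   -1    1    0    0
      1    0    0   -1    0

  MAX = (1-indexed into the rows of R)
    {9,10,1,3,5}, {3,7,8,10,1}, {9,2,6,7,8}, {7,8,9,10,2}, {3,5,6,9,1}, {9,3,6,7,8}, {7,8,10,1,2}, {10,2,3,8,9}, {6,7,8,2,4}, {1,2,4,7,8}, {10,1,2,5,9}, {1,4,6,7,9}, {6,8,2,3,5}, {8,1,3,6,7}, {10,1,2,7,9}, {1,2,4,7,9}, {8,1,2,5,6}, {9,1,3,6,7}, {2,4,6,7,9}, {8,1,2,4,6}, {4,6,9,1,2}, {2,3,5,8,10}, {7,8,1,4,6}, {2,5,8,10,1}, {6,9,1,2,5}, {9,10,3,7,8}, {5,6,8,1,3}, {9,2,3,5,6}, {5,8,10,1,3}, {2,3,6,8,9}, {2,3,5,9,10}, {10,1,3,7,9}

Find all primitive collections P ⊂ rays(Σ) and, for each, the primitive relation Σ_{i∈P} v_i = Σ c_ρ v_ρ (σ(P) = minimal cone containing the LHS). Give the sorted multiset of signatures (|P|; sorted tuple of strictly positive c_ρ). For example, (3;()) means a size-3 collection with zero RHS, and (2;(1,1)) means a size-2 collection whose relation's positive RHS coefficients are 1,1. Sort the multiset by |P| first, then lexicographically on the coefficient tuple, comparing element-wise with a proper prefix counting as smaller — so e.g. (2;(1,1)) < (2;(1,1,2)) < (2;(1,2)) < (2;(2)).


Minimal non-faces — 11 found among 10 rays, 32 max cones:

  P = {6,10}:  v_{6} + v_{10} = 0 — sig = (2;())
  P = {5,7}:  v_{5} + v_{7} = v_{1} — sig = (2;(1))
  P = {3,4}:  v_{3} + v_{4} = v_{1} + v_{6} — sig = (2;(1,1))
  P = {4,10}:  v_{4} + v_{10} = v_{1} + v_{2} + v_{7} — sig = (2;(1,1,1))
  P = {4,5}:  v_{4} + v_{5} = 2·v_{1} + v_{2} + v_{6} — sig = (2;(1,1,2))
  P = {2,3,7}:  v_{2} + v_{3} + v_{7} = 0 — sig = (3;())
  P = {5,8,9}:  v_{5} + v_{8} + v_{9} = 0 — sig = (3;())
  P = {1,2,3}:  v_{1} + v_{2} + v_{3} = v_{5} — sig = (3;(1))
  P = {1,8,9}:  v_{1} + v_{8} + v_{9} = v_{7} — sig = (3;(1))
  P = {4,8,9}:  v_{4} + v_{8} + v_{9} = v_{2} + v_{6} + 2·v_{7} — sig = (3;(1,1,2))
  P = {1,2,6,7}:  v_{1} + v_{2} + v_{6} + v_{7} = v_{4} — sig = (4;(1))

Hence PRS(X_Σ) =
    (2;())
    (2;(1))
    (2;(1,1))
    (2;(1,1,1))
    (2;(1,1,2))
    (3;())
    (3;())
    (3;(1))
    (3;(1))
    (3;(1,1,2))
    (4;(1))


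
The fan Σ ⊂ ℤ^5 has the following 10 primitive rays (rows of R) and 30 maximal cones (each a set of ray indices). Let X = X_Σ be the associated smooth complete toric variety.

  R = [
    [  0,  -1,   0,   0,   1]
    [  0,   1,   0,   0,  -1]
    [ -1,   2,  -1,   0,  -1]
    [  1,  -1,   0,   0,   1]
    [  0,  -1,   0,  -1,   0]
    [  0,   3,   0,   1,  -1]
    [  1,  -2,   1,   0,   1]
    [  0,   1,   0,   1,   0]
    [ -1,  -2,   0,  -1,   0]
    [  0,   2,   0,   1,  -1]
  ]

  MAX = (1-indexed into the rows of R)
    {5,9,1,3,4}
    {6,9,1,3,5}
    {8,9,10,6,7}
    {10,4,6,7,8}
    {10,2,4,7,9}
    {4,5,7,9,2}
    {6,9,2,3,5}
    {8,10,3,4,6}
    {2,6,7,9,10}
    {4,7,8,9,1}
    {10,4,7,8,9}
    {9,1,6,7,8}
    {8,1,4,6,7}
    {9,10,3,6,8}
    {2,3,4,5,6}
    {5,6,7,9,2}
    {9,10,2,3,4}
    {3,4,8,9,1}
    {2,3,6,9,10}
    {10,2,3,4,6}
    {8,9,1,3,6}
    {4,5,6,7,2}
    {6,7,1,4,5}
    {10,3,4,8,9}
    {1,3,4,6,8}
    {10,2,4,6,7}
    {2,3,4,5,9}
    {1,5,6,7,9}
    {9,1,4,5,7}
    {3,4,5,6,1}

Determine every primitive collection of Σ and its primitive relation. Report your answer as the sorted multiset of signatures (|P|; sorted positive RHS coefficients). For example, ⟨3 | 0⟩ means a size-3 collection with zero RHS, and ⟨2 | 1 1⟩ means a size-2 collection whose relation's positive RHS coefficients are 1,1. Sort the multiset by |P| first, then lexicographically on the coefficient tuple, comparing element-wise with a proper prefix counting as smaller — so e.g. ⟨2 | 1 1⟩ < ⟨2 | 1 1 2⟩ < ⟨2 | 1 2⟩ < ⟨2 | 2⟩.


Σ has 7 primitive collections:

  {1,2}:  v_{1} + v_{2} = 0  so sig = ⟨2 | 0⟩
  {3,7}:  v_{3} + v_{7} = 0  so sig = ⟨2 | 0⟩
  {5,8}:  v_{5} + v_{8} = 0  so sig = ⟨2 | 0⟩
  {1,10}:  v_{1} + v_{10} = v_{8}  so sig = ⟨2 | 1⟩
  {2,8}:  v_{2} + v_{8} = v_{10}  so sig = ⟨2 | 1⟩
  {5,10}:  v_{5} + v_{10} = v_{2}  so sig = ⟨2 | 1⟩
  {4,6,9}:  v_{4} + v_{6} + v_{9} = 0  so sig = ⟨3 | 0⟩

Hence PRS(X_Σ) =
{ ⟨2 | 0⟩ ×3,  ⟨2 | 1⟩ ×3,  ⟨3 | 0⟩ }


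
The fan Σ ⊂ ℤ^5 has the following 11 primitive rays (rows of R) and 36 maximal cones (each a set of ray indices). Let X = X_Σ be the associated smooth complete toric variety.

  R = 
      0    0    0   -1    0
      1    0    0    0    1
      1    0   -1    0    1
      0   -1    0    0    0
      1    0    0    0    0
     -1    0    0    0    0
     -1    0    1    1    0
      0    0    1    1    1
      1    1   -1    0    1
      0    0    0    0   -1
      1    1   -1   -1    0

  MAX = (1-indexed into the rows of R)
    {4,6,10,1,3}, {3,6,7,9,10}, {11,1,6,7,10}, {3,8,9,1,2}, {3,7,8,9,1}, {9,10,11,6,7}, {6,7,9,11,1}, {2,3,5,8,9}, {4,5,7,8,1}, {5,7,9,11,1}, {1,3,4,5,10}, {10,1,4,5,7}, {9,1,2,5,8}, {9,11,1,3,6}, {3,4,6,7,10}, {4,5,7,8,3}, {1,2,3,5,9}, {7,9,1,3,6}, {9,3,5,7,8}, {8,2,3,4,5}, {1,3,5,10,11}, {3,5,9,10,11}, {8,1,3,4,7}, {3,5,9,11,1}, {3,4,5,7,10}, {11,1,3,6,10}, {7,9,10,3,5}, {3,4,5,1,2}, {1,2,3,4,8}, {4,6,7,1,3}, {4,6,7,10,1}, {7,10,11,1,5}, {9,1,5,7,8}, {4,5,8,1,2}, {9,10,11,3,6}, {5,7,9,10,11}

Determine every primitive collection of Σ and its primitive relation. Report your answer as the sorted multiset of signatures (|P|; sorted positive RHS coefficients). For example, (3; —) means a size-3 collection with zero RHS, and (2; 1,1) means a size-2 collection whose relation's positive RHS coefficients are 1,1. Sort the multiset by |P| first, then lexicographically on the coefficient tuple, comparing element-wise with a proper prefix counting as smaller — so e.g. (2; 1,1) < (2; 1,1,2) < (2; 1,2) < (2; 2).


15 minimal non-faces of Δ(Σ) (on 11 rays):

  P = {5,6}:  v_{5} + v_{6} = 0 — sig = (2; —)
  P = {2,7}:  v_{2} + v_{7} = v_{8} — sig = (2; 1)
  P = {2,10}:  v_{2} + v_{10} = v_{5} — sig = (2; 1)
  P = {4,9}:  v_{4} + v_{9} = v_{3} — sig = (2; 1)
  P = {8,10}:  v_{8} + v_{10} = v_{5} + v_{7} — sig = (2; 1,1)
  P = {2,6}:  v_{2} + v_{6} = v_{1} + v_{3} + v_{7} — sig = (2; 1,1,1)
  P = {2,11}:  v_{2} + v_{11} = v_{1} + v_{5} + v_{9} — sig = (2; 1,1,1)
  P = {4,11}:  v_{4} + v_{11} = v_{1} + v_{3} + v_{10} — sig = (2; 1,1,1)
  P = {8,11}:  v_{8} + v_{11} = v_{1} + v_{5} + v_{7} + v_{9} — sig = (2; 1,1,1,1)
  P = {6,8}:  v_{6} + v_{8} = v_{1} + v_{3} + 2·v_{7} — sig = (2; 1,1,2)
  P = {1,9,10}:  v_{1} + v_{9} + v_{10} = v_{11} — sig = (3; 1)
  P = {3,7,11}:  v_{3} + v_{7} + v_{11} = v_{9} — sig = (3; 1)
  P = {1,3,7,10}:  v_{1} + v_{3} + v_{7} + v_{10} = 0 — sig = (4; —)
  P = {1,3,5,7}:  v_{1} + v_{3} + v_{5} + v_{7} = v_{2} — sig = (4; 1)
  P = {1,3,5,8}:  v_{1} + v_{3} + v_{5} + v_{8} = 2·v_{2} — sig = (4; 2)

Hence PRS(X_Σ) =
    |P|=2: 10 collections, coeffs (), (1), (1), (1), (1,1), (1,1,1), (1,1,1), (1,1,1), (1,1,1,1), (1,1,2)
    |P|=3: 2 collections, coeffs (1), (1)
    |P|=4: 3 collections, coeffs (), (1), (2)


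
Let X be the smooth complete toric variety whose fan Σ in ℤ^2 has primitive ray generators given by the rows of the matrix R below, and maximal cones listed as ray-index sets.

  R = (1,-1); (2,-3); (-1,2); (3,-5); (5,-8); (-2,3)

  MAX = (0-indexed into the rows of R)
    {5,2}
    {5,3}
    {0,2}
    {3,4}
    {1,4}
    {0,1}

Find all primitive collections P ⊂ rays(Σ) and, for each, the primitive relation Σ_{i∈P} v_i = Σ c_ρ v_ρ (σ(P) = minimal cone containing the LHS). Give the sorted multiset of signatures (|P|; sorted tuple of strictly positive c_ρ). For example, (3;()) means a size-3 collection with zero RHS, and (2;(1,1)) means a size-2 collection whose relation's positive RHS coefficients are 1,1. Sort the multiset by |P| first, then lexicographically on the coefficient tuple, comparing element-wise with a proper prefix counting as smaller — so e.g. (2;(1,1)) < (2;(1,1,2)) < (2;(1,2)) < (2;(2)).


9 minimal non-faces of Δ(Σ) (on 6 rays):

  • {1,5}:  v_{1} + v_{5} = 0  so sig = (2;())
  • {0,5}:  v_{0} + v_{5} = v_{2}  so sig = (2;(1))
  • {1,2}:  v_{1} + v_{2} = v_{0}  so sig = (2;(1))
  • {1,3}:  v_{1} + v_{3} = v_{4}  so sig = (2;(1))
  • {2,3}:  v_{2} + v_{3} = v_{1}  so sig = (2;(1))
  • {4,5}:  v_{4} + v_{5} = v_{3}  so sig = (2;(1))
  • {0,3}:  v_{0} + v_{3} = 2·v_{1}  so sig = (2;(2))
  • {2,4}:  v_{2} + v_{4} = 2·v_{1}  so sig = (2;(2))
  • {0,4}:  v_{0} + v_{4} = 3·v_{1}  so sig = (2;(3))

Sorted signature multiset PRS(X):
[(2;()), (2;(1)), (2;(1)), (2;(1)), (2;(1)), (2;(1)), (2;(2)), (2;(2)), (2;(3))]


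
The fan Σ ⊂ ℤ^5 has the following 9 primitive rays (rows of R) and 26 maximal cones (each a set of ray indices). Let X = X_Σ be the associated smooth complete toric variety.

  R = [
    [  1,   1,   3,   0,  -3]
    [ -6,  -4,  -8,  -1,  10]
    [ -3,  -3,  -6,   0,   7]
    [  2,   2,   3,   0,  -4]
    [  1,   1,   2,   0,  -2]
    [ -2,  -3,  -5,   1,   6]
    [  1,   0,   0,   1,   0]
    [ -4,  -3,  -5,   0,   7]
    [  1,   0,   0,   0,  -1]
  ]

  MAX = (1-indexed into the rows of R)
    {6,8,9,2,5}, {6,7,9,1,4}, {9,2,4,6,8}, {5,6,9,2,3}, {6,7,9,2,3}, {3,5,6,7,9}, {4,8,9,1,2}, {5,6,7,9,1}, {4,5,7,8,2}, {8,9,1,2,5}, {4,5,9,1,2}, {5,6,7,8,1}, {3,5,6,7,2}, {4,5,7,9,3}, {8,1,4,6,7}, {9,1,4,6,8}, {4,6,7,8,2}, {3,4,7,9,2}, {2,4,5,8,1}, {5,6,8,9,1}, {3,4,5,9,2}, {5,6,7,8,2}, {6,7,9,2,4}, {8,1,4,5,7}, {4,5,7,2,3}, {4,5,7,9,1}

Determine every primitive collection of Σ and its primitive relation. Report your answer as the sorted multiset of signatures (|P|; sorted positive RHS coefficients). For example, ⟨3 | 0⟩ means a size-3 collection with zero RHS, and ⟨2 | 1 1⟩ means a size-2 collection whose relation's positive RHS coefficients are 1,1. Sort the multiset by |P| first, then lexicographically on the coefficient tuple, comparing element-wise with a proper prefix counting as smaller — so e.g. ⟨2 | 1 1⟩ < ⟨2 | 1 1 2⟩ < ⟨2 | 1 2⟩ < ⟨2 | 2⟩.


9 minimal non-faces of Δ(Σ) (on 9 rays):

  {1,3}:  v_{1} + v_{3} = v_{5} + v_{8} + v_{9}  ⇒ sig = ⟨2 | 1 1 1⟩
  {3,8}:  v_{3} + v_{8} = v_{2} + v_{5} + v_{6}  ⇒ sig = ⟨2 | 1 1 1⟩
  {1,2,7}:  v_{1} + v_{2} + v_{7} = v_{8}  ⇒ sig = ⟨3 | 1⟩
  {4,5,6}:  v_{4} + v_{5} + v_{6} = v_{7}  ⇒ sig = ⟨3 | 1⟩
  {7,8,9}:  v_{7} + v_{8} + v_{9} = v_{6}  ⇒ sig = ⟨3 | 1⟩
  {3,4,6}:  v_{3} + v_{4} + v_{6} = v_{2} + 2·v_{7} + v_{9}  ⇒ sig = ⟨3 | 1 1 2⟩
  {1,2,6}:  v_{1} + v_{2} + v_{6} = 2·v_{8} + v_{9}  ⇒ sig = ⟨3 | 1 2⟩
  {4,5,8,9}:  v_{4} + v_{5} + v_{8} + v_{9} = 0  ⇒ sig = ⟨4 | 0⟩
  {2,5,7,9}:  v_{2} + v_{5} + v_{7} + v_{9} = v_{3}  ⇒ sig = ⟨4 | 1⟩

Signatures (|P|; sorted positive RHS coefficients), sorted:
{ ⟨2 | 1 1 1⟩ ×2,  ⟨3 | 1⟩ ×3,  ⟨3 | 1 1 2⟩,  ⟨3 | 1 2⟩,  ⟨4 | 0⟩,  ⟨4 | 1⟩ }


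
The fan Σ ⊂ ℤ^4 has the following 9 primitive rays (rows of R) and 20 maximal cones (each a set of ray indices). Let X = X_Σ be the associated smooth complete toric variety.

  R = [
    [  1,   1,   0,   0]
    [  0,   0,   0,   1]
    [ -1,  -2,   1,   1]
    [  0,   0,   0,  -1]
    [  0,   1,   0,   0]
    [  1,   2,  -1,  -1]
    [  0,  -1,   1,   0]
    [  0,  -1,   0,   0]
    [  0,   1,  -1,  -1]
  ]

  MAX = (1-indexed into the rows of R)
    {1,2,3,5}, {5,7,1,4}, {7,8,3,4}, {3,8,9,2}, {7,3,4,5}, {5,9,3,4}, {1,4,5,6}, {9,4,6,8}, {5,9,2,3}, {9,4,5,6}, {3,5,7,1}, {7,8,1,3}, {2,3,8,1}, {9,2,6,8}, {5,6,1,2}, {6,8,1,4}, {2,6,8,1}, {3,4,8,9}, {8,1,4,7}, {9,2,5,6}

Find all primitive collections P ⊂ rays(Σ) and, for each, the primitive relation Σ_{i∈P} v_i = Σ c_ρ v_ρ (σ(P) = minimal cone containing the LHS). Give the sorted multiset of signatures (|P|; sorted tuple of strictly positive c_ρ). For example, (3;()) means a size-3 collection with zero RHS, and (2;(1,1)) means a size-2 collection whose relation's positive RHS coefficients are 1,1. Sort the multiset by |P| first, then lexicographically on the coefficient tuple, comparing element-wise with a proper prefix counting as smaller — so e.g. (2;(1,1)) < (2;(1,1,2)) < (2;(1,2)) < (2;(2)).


|primitive collections| = 8. Relations:

  P = {2,4}:  v_{2} + v_{4} = 0  ⟹  sig = (2;())
  P = {3,6}:  v_{3} + v_{6} = 0  ⟹  sig = (2;())
  P = {5,8}:  v_{5} + v_{8} = 0  ⟹  sig = (2;())
  P = {1,9}:  v_{1} + v_{9} = v_{6}  ⟹  sig = (2;(1))
  P = {7,9}:  v_{7} + v_{9} = v_{4}  ⟹  sig = (2;(1))
  P = {2,7}:  v_{2} + v_{7} = v_{1} + v_{3}  ⟹  sig = (2;(1,1))
  P = {6,7}:  v_{6} + v_{7} = v_{1} + v_{4}  ⟹  sig = (2;(1,1))
  P = {1,3,4}:  v_{1} + v_{3} + v_{4} = v_{7}  ⟹  sig = (3;(1))

Signatures (|P|; sorted positive RHS coefficients), sorted:
[(2;()), (2;()), (2;()), (2;(1)), (2;(1)), (2;(1,1)), (2;(1,1)), (3;(1))]


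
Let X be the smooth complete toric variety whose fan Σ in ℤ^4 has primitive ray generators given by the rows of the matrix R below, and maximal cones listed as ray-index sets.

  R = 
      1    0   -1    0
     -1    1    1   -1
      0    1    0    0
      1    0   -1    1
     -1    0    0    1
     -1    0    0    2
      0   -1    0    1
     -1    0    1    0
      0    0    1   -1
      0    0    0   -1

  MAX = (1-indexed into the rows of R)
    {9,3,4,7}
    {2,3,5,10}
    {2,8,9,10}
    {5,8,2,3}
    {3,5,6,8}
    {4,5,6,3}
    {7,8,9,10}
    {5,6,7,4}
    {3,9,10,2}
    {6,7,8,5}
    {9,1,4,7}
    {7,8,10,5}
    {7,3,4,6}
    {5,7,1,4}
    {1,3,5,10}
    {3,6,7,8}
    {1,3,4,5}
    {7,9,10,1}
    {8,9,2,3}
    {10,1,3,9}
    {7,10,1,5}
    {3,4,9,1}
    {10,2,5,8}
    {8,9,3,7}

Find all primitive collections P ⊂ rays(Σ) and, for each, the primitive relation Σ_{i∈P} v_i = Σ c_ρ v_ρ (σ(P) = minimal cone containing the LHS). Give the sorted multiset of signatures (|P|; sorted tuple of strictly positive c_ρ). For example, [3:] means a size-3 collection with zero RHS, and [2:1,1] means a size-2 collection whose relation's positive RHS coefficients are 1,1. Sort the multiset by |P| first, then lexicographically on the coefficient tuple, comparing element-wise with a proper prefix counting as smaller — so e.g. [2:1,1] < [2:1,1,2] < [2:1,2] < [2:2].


15 collections generate NE(X_Σ); each relation:

  P={1,8}:  v_{1} + v_{8} = 0  so sig = [2:]
  P={2,4}:  v_{2} + v_{4} = v_{3}  so sig = [2:1]
  P={2,7}:  v_{2} + v_{7} = v_{8}  so sig = [2:1]
  P={4,10}:  v_{4} + v_{10} = v_{1}  so sig = [2:1]
  P={5,9}:  v_{5} + v_{9} = v_{8}  so sig = [2:1]
  P={6,10}:  v_{6} + v_{10} = v_{5}  so sig = [2:1]
  P={1,2}:  v_{1} + v_{2} = v_{3} + v_{10}  so sig = [2:1,1]
  P={1,6}:  v_{1} + v_{6} = v_{4} + v_{5}  so sig = [2:1,1]
  P={4,8}:  v_{4} + v_{8} = v_{3} + v_{7}  so sig = [2:1,1]
  P={2,6}:  v_{2} + v_{6} = v_{3} + v_{5} + v_{8}  so sig = [2:1,1,1]
  P={6,9}:  v_{6} + v_{9} = v_{3} + v_{7} + v_{8}  so sig = [2:1,1,1]
  P={3,7,10}:  v_{3} + v_{7} + v_{10} = 0  so sig = [3:]
  P={1,3,7}:  v_{1} + v_{3} + v_{7} = v_{4}  so sig = [3:1]
  P={3,5,7}:  v_{3} + v_{5} + v_{7} = v_{6}  so sig = [3:1]
  P={3,8,10}:  v_{3} + v_{8} + v_{10} = v_{2}  so sig = [3:1]

Hence PRS(X_Σ) =
{ [2:],  [2:1] ×5,  [2:1,1] ×3,  [2:1,1,1] ×2,  [3:],  [3:1] ×3 }


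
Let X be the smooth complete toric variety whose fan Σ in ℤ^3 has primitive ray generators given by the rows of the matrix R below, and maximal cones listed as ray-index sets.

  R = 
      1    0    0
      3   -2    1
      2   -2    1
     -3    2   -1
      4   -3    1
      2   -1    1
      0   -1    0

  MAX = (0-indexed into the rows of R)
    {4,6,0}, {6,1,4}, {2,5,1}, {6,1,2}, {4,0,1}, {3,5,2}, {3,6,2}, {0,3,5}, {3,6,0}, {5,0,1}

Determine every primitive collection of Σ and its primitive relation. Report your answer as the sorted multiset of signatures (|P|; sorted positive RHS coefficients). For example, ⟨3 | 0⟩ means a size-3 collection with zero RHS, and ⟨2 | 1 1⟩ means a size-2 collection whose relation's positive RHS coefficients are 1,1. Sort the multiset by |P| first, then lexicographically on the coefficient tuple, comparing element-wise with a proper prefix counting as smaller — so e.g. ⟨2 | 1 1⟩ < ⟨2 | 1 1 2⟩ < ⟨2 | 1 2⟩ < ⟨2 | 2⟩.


Σ has 7 primitive collections:

  • {1,3}:  v_{1} + v_{3} = 0  ⟹  sig = ⟨2 | 0⟩
  • {0,2}:  v_{0} + v_{2} = v_{1}  ⟹  sig = ⟨2 | 1⟩
  • {5,6}:  v_{5} + v_{6} = v_{2}  ⟹  sig = ⟨2 | 1⟩
  • {3,4}:  v_{3} + v_{4} = v_{0} + v_{6}  ⟹  sig = ⟨2 | 1 1⟩
  • {2,4}:  v_{2} + v_{4} = 2·v_{1} + v_{6}  ⟹  sig = ⟨2 | 1 2⟩
  • {4,5}:  v_{4} + v_{5} = 2·v_{1}  ⟹  sig = ⟨2 | 2⟩
  • {0,1,6}:  v_{0} + v_{1} + v_{6} = v_{4}  ⟹  sig = ⟨3 | 1⟩

Sorted signature multiset PRS(X):
    ⟨2 | 0⟩
    ⟨2 | 1⟩
    ⟨2 | 1⟩
    ⟨2 | 1 1⟩
    ⟨2 | 1 2⟩
    ⟨2 | 2⟩
    ⟨3 | 1⟩


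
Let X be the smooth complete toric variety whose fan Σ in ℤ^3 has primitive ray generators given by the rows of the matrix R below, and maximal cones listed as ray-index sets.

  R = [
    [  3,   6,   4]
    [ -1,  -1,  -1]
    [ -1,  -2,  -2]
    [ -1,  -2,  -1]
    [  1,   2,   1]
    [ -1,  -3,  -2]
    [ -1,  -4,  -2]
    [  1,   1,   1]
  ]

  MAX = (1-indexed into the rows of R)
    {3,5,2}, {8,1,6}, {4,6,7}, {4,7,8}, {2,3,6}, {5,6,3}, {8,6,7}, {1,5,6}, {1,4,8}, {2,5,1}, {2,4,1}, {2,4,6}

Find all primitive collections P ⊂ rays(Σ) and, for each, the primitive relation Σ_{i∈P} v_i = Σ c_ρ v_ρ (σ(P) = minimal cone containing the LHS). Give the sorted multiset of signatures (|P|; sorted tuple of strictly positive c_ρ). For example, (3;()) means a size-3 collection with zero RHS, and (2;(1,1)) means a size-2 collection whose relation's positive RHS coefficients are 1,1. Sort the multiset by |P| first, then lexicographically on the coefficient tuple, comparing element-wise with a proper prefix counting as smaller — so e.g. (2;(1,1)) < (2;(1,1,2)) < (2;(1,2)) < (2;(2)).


14 collections generate NE(X_Σ); each relation:

  P={2,8}:  v_{2} + v_{8} = 0  ⇒ sig = (2;())
  P={4,5}:  v_{4} + v_{5} = 0  ⇒ sig = (2;())
  P={2,7}:  v_{2} + v_{7} = v_{4} + v_{6}  ⇒ sig = (2;(1,1))
  P={3,4}:  v_{3} + v_{4} = v_{2} + v_{6}  ⇒ sig = (2;(1,1))
  P={3,8}:  v_{3} + v_{8} = v_{5} + v_{6}  ⇒ sig = (2;(1,1))
  P={5,7}:  v_{5} + v_{7} = v_{6} + v_{8}  ⇒ sig = (2;(1,1))
  P={5,8}:  v_{5} + v_{8} = v_{1} + v_{6}  ⇒ sig = (2;(1,1))
  P={1,3}:  v_{1} + v_{3} = 2·v_{5}  ⇒ sig = (2;(2))
  P={1,7}:  v_{1} + v_{7} = 2·v_{8}  ⇒ sig = (2;(2))
  P={3,7}:  v_{3} + v_{7} = 2·v_{6}  ⇒ sig = (2;(2))
  P={1,2,6}:  v_{1} + v_{2} + v_{6} = v_{5}  ⇒ sig = (3;(1))
  P={1,4,6}:  v_{1} + v_{4} + v_{6} = v_{8}  ⇒ sig = (3;(1))
  P={2,5,6}:  v_{2} + v_{5} + v_{6} = v_{3}  ⇒ sig = (3;(1))
  P={4,6,8}:  v_{4} + v_{6} + v_{8} = v_{7}  ⇒ sig = (3;(1))

Signatures (|P|; sorted positive RHS coefficients), sorted:
[(2;()), (2;()), (2;(1,1)), (2;(1,1)), (2;(1,1)), (2;(1,1)), (2;(1,1)), (2;(2)), (2;(2)), (2;(2)), (3;(1)), (3;(1)), (3;(1)), (3;(1))]


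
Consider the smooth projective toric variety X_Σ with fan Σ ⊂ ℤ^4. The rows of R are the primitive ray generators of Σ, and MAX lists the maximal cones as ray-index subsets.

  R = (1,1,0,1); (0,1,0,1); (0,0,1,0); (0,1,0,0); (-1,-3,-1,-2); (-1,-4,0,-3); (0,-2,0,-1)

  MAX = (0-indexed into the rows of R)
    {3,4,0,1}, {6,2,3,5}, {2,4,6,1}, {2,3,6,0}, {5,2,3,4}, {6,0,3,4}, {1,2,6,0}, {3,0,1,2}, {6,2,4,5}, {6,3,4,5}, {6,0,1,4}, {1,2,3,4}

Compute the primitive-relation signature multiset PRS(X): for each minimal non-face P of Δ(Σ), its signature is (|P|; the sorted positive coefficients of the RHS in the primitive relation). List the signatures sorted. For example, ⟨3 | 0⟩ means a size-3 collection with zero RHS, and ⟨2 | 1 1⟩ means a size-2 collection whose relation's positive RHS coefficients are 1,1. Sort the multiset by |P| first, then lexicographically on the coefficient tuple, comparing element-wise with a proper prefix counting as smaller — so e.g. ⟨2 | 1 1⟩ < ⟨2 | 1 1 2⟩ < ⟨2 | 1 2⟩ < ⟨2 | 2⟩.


Σ has 5 primitive collections:

  P={1,5}:  v_{1} + v_{5} = v_{2} + v_{4} — sig = ⟨2 | 1 1⟩
  P={0,5}:  v_{0} + v_{5} = v_{3} + 2·v_{6} — sig = ⟨2 | 1 2⟩
  P={1,3,6}:  v_{1} + v_{3} + v_{6} = 0 — sig = ⟨3 | 0⟩
  P={0,2,4}:  v_{0} + v_{2} + v_{4} = v_{6} — sig = ⟨3 | 1⟩
  P={2,3,4,6}:  v_{2} + v_{3} + v_{4} + v_{6} = v_{5} — sig = ⟨4 | 1⟩

so the primitive-relation signature multiset is
    ⟨2 | 1 1⟩
    ⟨2 | 1 2⟩
    ⟨3 | 0⟩
    ⟨3 | 1⟩
    ⟨4 | 1⟩


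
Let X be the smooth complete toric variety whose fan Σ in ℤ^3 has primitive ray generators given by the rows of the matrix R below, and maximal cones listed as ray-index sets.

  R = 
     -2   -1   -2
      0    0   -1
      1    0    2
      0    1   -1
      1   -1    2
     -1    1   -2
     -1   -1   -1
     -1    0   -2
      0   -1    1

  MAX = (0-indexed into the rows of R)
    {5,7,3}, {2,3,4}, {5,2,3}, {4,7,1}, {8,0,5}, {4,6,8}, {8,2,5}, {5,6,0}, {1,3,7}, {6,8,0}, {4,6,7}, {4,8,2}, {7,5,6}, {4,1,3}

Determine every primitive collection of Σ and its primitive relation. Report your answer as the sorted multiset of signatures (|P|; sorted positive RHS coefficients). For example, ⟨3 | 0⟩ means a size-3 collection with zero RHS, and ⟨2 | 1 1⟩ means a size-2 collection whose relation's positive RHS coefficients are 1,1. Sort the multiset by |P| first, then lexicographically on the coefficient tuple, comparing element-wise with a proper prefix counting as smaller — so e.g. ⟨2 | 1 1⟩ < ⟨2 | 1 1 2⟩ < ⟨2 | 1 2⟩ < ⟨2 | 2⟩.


Δ(Σ) — 9 vertices, 17 min non-faces:

  P = {2,7}:  v_{2} + v_{7} = 0  →  sig = ⟨2 | 0⟩
  P = {3,8}:  v_{3} + v_{8} = 0  →  sig = ⟨2 | 0⟩
  P = {4,5}:  v_{4} + v_{5} = 0  →  sig = ⟨2 | 0⟩
  P = {2,6}:  v_{2} + v_{6} = v_{8}  →  sig = ⟨2 | 1⟩
  P = {3,6}:  v_{3} + v_{6} = v_{7}  →  sig = ⟨2 | 1⟩
  P = {7,8}:  v_{7} + v_{8} = v_{6}  →  sig = ⟨2 | 1⟩
  P = {0,1}:  v_{0} + v_{1} = v_{6} + v_{7}  →  sig = ⟨2 | 1 1⟩
  P = {0,3}:  v_{0} + v_{3} = v_{5} + v_{6}  →  sig = ⟨2 | 1 1⟩
  P = {0,4}:  v_{0} + v_{4} = v_{6} + v_{8}  →  sig = ⟨2 | 1 1⟩
  P = {1,2}:  v_{1} + v_{2} = v_{3} + v_{4}  →  sig = ⟨2 | 1 1⟩
  P = {1,5}:  v_{1} + v_{5} = v_{3} + v_{7}  →  sig = ⟨2 | 1 1⟩
  P = {1,8}:  v_{1} + v_{8} = v_{4} + v_{7}  →  sig = ⟨2 | 1 1⟩
  P = {0,2}:  v_{0} + v_{2} = v_{5} + 2·v_{8}  →  sig = ⟨2 | 1 2⟩
  P = {0,7}:  v_{0} + v_{7} = v_{5} + 2·v_{6}  →  sig = ⟨2 | 1 2⟩
  P = {1,6}:  v_{1} + v_{6} = v_{4} + 2·v_{7}  →  sig = ⟨2 | 1 2⟩
  P = {3,4,7}:  v_{3} + v_{4} + v_{7} = v_{1}  →  sig = ⟨3 | 1⟩
  P = {5,6,8}:  v_{5} + v_{6} + v_{8} = v_{0}  →  sig = ⟨3 | 1⟩

Hence PRS(X_Σ) =
[⟨2 | 0⟩, ⟨2 | 0⟩, ⟨2 | 0⟩, ⟨2 | 1⟩, ⟨2 | 1⟩, ⟨2 | 1⟩, ⟨2 | 1 1⟩, ⟨2 | 1 1⟩, ⟨2 | 1 1⟩, ⟨2 | 1 1⟩, ⟨2 | 1 1⟩, ⟨2 | 1 1⟩, ⟨2 | 1 2⟩, ⟨2 | 1 2⟩, ⟨2 | 1 2⟩, ⟨3 | 1⟩, ⟨3 | 1⟩]


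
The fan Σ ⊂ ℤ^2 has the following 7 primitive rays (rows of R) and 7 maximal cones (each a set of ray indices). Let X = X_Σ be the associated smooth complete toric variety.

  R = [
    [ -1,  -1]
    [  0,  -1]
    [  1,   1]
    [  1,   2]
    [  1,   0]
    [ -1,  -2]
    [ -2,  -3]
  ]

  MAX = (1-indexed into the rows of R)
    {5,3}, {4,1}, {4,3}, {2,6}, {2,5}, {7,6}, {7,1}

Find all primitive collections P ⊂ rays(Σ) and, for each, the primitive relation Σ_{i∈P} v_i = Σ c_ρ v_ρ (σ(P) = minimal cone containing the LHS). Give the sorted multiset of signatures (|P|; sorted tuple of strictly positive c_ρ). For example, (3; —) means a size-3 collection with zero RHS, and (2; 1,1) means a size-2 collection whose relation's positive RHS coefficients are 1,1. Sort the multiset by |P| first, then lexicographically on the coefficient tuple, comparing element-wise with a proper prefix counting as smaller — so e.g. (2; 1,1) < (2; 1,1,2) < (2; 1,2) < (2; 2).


14 minimal non-faces of Δ(Σ) (on 7 rays):

  P = {1,3}:  v_{1} + v_{3} = 0  ⟹  sig = (2; —)
  P = {4,6}:  v_{4} + v_{6} = 0  ⟹  sig = (2; —)
  P = {1,2}:  v_{1} + v_{2} = v_{6}  ⟹  sig = (2; 1)
  P = {1,5}:  v_{1} + v_{5} = v_{2}  ⟹  sig = (2; 1)
  P = {1,6}:  v_{1} + v_{6} = v_{7}  ⟹  sig = (2; 1)
  P = {2,3}:  v_{2} + v_{3} = v_{5}  ⟹  sig = (2; 1)
  P = {2,4}:  v_{2} + v_{4} = v_{3}  ⟹  sig = (2; 1)
  P = {3,6}:  v_{3} + v_{6} = v_{2}  ⟹  sig = (2; 1)
  P = {3,7}:  v_{3} + v_{7} = v_{6}  ⟹  sig = (2; 1)
  P = {4,7}:  v_{4} + v_{7} = v_{1}  ⟹  sig = (2; 1)
  P = {5,7}:  v_{5} + v_{7} = v_{2} + v_{6}  ⟹  sig = (2; 1,1)
  P = {2,7}:  v_{2} + v_{7} = 2·v_{6}  ⟹  sig = (2; 2)
  P = {4,5}:  v_{4} + v_{5} = 2·v_{3}  ⟹  sig = (2; 2)
  P = {5,6}:  v_{5} + v_{6} = 2·v_{2}  ⟹  sig = (2; 2)

Hence PRS(X_Σ) =
{ (2; —) ×2,  (2; 1) ×8,  (2; 1,1),  (2; 2) ×3 }
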